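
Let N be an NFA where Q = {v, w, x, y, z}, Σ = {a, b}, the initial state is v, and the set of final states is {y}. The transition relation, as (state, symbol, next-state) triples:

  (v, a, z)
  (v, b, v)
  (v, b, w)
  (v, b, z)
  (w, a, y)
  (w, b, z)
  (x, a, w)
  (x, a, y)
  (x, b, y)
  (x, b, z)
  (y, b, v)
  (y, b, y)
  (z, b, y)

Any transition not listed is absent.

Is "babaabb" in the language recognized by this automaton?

No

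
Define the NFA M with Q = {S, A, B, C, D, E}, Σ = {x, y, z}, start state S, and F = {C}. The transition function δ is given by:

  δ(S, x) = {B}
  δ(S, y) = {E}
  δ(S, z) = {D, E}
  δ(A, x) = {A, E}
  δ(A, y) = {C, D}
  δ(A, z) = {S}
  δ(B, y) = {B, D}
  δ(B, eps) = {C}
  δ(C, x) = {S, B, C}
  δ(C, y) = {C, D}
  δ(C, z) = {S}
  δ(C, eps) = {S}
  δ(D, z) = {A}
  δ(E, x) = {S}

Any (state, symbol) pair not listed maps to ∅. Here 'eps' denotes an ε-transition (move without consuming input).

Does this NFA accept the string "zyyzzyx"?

Start in {S}.
Read 'z': {S} → {D, E}.
Read 'y': {D, E} → ∅.
The set is empty and remains empty for the remaining 5 symbols.
The final set ∅ contains no accepting state.

No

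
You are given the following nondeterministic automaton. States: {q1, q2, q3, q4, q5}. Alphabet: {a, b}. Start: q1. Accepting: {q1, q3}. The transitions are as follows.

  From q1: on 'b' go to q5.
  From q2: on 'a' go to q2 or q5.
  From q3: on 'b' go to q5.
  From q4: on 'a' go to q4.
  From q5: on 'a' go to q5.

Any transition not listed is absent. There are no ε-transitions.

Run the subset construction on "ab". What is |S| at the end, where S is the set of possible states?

0

Start in {q1}.
Read 'a': q1→∅; now ∅.
The set is empty and remains empty for the remaining 1 symbol.
That set has 0 states.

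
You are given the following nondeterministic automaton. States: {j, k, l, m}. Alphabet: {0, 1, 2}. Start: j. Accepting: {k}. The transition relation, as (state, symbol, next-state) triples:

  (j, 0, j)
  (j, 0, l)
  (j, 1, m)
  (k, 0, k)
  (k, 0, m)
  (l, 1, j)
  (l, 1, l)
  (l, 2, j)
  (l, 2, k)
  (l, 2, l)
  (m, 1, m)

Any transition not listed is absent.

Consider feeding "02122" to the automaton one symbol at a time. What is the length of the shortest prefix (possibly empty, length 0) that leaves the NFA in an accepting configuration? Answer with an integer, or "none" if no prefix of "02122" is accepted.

Start in {j}.
Read '0': j→{j, l}; now {j, l}.
Read '2': j→∅, l→{j, k, l}; now {j, k, l}.
None of the earlier sets intersect F, but {j, k, l} does.

2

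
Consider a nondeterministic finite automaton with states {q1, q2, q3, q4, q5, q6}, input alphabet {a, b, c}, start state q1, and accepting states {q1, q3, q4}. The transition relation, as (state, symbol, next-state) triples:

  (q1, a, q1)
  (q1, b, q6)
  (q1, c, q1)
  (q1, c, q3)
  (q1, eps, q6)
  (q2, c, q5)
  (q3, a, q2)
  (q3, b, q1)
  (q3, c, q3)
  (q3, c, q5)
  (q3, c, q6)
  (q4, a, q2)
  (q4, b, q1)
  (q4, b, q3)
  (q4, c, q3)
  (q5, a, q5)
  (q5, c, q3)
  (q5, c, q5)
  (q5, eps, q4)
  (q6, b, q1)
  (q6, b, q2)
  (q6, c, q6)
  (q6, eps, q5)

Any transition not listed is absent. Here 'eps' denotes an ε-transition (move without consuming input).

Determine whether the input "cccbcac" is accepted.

Yes

Start: ε-closure({q1}) = {q1, q4, q5, q6}.
Read 'c': {q1, q4, q5, q6} → {q1, q3, q4, q5, q6}.
Read 'c': {q1, q3, q4, q5, q6} → {q1, q3, q4, q5, q6}.
Read 'c': {q1, q3, q4, q5, q6} → {q1, q3, q4, q5, q6}.
Read 'b': {q1, q3, q4, q5, q6} → {q1, q2, q3, q4, q5, q6}.
Read 'c': {q1, q2, q3, q4, q5, q6} → {q1, q3, q4, q5, q6}.
Read 'a': {q1, q3, q4, q5, q6} → {q1, q2, q4, q5, q6}.
Read 'c': {q1, q2, q4, q5, q6} → {q1, q3, q4, q5, q6}.
The final set {q1, q3, q4, q5, q6} contains the accepting states q1, q3, q4.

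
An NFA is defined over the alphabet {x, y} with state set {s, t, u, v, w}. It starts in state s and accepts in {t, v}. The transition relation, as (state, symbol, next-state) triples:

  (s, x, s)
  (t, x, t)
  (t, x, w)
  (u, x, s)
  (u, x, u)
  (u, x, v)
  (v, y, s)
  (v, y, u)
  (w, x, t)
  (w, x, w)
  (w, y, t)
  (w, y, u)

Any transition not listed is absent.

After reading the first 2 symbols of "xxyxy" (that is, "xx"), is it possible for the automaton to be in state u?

No

Start in {s}.
Read 'x': {s} → {s}.
Read 'x': {s} → {s}.
State u is not in {s}.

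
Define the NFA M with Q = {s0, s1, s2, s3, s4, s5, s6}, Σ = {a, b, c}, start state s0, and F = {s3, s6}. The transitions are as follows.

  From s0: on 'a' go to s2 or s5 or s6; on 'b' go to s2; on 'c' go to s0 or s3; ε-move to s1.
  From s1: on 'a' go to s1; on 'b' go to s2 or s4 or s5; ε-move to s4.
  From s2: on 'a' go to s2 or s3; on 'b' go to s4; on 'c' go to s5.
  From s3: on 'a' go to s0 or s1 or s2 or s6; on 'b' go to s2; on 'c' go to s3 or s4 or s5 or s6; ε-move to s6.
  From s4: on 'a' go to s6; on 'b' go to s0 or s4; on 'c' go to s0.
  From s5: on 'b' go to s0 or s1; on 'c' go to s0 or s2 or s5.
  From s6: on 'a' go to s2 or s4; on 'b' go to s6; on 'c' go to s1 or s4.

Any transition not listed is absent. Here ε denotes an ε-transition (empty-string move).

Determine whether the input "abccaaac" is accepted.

Yes

Start: ε-closure({s0}) = {s0, s1, s4}.
Read 'a': s0→{s2, s5, s6}, s1→{s1}, s4→{s6}; union {s1, s2, s5, s6}; ε-closure = {s1, s2, s4, s5, s6}.
Read 'b': s1→{s2, s4, s5}, s2→{s4}, s4→{s0, s4}, s5→{s0, s1}, s6→{s6}; now {s0, s1, s2, s4, s5, s6}.
Read 'c': s0→{s0, s3}, s1→∅, s2→{s5}, s4→{s0}, s5→{s0, s2, s5}, s6→{s1, s4}; union {s0, s1, s2, s3, s4, s5}; ε-closure = {s0, s1, s2, s3, s4, s5, s6}.
Read 'c': s0→{s0, s3}, s1→∅, s2→{s5}, s3→{s3, s4, s5, s6}, s4→{s0}, s5→{s0, s2, s5}, s6→{s1, s4}; now {s0, s1, s2, s3, s4, s5, s6}.
Read 'a': s0→{s2, s5, s6}, s1→{s1}, s2→{s2, s3}, s3→{s0, s1, s2, s6}, s4→{s6}, s5→∅, s6→{s2, s4}; now {s0, s1, s2, s3, s4, s5, s6}.
Read 'a': s0→{s2, s5, s6}, s1→{s1}, s2→{s2, s3}, s3→{s0, s1, s2, s6}, s4→{s6}, s5→∅, s6→{s2, s4}; now {s0, s1, s2, s3, s4, s5, s6}.
Read 'a': s0→{s2, s5, s6}, s1→{s1}, s2→{s2, s3}, s3→{s0, s1, s2, s6}, s4→{s6}, s5→∅, s6→{s2, s4}; now {s0, s1, s2, s3, s4, s5, s6}.
Read 'c': s0→{s0, s3}, s1→∅, s2→{s5}, s3→{s3, s4, s5, s6}, s4→{s0}, s5→{s0, s2, s5}, s6→{s1, s4}; now {s0, s1, s2, s3, s4, s5, s6}.
The final set {s0, s1, s2, s3, s4, s5, s6} contains the accepting states s3, s6.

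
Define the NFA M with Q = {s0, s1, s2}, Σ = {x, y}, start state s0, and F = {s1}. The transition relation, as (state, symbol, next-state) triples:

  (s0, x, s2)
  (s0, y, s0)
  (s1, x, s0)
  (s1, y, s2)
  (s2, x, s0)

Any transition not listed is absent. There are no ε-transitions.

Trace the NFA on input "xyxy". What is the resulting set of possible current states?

∅

Start in {s0}.
Read 'x': s0→{s2}; now {s2}.
Read 'y': s2→∅; now ∅.
The set is empty and remains empty for the remaining 2 symbols.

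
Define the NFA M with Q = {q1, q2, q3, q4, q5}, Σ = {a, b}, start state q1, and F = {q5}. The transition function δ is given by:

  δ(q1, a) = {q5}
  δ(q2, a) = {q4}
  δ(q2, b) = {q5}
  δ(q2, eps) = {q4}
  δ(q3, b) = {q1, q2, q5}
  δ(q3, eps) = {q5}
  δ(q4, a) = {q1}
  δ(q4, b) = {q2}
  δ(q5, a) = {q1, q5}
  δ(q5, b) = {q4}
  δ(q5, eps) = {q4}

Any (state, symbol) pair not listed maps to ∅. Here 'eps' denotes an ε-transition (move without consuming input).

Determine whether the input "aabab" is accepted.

Start in {q1}.
Read 'a': q1→{q5}; union {q5}; ε-closure = {q4, q5}.
Read 'a': q4→{q1}, q5→{q1, q5}; union {q1, q5}; ε-closure = {q1, q4, q5}.
Read 'b': q1→∅, q4→{q2}, q5→{q4}; now {q2, q4}.
Read 'a': q2→{q4}, q4→{q1}; now {q1, q4}.
Read 'b': q1→∅, q4→{q2}; union {q2}; ε-closure = {q2, q4}.
The final set {q2, q4} contains no accepting state.

No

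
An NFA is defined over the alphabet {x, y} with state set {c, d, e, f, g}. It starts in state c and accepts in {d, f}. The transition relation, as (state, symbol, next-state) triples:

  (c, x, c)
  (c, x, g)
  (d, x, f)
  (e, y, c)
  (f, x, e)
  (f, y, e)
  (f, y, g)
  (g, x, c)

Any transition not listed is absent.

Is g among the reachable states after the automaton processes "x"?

Yes

Start in {c}.
Read 'x': c→{c, g}; now {c, g}.
State g is in {c, g}.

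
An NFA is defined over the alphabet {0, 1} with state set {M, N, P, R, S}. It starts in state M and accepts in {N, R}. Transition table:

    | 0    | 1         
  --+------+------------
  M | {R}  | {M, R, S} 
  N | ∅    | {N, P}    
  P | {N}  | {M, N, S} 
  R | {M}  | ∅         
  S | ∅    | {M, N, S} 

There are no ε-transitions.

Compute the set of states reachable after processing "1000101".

Start in {M}.
Read '1': M→{M, R, S}; now {M, R, S}.
Read '0': M→{R}, R→{M}, S→∅; now {M, R}.
Read '0': M→{R}, R→{M}; now {M, R}.
Read '0': M→{R}, R→{M}; now {M, R}.
Read '1': M→{M, R, S}, R→∅; now {M, R, S}.
Read '0': M→{R}, R→{M}, S→∅; now {M, R}.
Read '1': M→{M, R, S}, R→∅; now {M, R, S}.

{M, R, S}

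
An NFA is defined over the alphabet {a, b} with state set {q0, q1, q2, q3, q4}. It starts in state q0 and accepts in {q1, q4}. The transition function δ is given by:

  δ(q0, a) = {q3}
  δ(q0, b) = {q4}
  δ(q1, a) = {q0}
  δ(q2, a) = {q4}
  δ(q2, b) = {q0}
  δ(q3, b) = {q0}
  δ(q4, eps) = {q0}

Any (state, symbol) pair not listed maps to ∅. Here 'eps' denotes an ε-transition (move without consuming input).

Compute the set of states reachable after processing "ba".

{q3}

Start in {q0}.
Read 'b': q0→{q4}; union {q4}; ε-closure = {q0, q4}.
Read 'a': q0→{q3}, q4→∅; now {q3}.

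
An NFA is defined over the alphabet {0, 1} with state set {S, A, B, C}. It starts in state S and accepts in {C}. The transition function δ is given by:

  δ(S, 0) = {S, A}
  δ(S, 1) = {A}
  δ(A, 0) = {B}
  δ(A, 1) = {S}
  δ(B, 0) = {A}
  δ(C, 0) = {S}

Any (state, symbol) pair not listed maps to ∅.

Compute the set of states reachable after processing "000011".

{S, A}

Start in {S}.
Read '0': S→{S, A}; now {S, A}.
Read '0': S→{S, A}, A→{B}; now {S, A, B}.
Read '0': S→{S, A}, A→{B}, B→{A}; now {S, A, B}.
Read '0': S→{S, A}, A→{B}, B→{A}; now {S, A, B}.
Read '1': S→{A}, A→{S}, B→∅; now {S, A}.
Read '1': S→{A}, A→{S}; now {S, A}.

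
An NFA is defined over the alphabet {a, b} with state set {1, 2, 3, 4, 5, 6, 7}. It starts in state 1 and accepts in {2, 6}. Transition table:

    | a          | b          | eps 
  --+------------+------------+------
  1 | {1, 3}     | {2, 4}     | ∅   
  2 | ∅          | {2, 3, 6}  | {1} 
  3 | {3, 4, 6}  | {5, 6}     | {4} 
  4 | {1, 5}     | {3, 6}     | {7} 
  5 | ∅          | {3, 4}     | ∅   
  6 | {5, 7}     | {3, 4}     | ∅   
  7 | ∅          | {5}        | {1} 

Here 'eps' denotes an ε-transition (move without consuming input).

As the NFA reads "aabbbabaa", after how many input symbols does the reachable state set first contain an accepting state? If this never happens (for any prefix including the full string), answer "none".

Start in {1}.
Read 'a': {1} → {1, 3, 4, 7}.
Read 'a': {1, 3, 4, 7} → {1, 3, 4, 5, 6, 7}.
None of the earlier sets intersect F, but {1, 3, 4, 5, 6, 7} does.

2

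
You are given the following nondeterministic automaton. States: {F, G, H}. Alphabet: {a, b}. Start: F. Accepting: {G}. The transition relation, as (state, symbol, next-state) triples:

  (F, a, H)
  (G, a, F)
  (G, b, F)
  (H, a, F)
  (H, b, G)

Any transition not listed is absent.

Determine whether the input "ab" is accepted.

Yes

Start in {F}.
Read 'a': F→{H}; now {H}.
Read 'b': H→{G}; now {G}.
The final set {G} contains the accepting state G.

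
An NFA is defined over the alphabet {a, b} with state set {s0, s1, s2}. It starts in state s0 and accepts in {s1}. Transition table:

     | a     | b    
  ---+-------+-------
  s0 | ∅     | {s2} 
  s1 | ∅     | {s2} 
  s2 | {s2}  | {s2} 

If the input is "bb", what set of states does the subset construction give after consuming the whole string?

{s2}

Start in {s0}.
Read 'b': {s0} → {s2}.
Read 'b': {s2} → {s2}.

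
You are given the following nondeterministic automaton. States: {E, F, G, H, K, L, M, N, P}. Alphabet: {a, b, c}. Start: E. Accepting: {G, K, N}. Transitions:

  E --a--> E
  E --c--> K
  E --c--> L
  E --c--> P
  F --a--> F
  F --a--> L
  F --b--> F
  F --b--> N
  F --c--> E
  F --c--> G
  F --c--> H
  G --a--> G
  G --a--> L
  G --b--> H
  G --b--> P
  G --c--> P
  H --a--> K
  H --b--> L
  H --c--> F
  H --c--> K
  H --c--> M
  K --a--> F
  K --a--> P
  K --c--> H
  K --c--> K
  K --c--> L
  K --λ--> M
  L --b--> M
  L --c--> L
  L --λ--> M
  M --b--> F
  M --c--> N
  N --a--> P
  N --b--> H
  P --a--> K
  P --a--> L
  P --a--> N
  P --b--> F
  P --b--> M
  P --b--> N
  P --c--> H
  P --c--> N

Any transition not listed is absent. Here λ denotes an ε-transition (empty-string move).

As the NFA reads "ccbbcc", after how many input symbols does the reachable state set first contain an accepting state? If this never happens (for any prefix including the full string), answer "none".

1

Start in {E}.
Read 'c': {E} → {K, L, M, P}.
None of the earlier sets intersect F, but {K, L, M, P} does.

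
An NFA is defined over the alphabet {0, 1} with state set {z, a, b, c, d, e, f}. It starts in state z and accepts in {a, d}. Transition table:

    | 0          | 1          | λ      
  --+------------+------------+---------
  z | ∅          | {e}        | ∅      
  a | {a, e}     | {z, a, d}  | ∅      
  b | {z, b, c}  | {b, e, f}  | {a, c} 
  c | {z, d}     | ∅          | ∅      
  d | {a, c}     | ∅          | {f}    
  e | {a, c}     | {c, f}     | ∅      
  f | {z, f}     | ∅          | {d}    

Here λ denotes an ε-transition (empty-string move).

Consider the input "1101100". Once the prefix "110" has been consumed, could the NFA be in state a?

Yes

Start in {z}.
Read '1': z→{e}; now {e}.
Read '1': e→{c, f}; union {c, f}; ε-closure = {c, d, f}.
Read '0': c→{z, d}, d→{a, c}, f→{z, f}; now {z, a, c, d, f}.
State a is in {z, a, c, d, f}.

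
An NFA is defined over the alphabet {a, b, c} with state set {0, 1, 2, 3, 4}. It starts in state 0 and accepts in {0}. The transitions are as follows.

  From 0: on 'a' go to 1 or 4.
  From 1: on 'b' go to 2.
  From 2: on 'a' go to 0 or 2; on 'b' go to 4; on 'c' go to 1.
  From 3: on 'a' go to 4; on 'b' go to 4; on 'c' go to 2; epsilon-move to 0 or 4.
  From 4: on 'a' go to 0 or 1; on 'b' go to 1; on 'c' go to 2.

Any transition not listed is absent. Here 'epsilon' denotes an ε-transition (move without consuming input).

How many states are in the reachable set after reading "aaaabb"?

Start in {0}.
Read 'a': {0} → {1, 4}.
Read 'a': {1, 4} → {0, 1}.
Read 'a': {0, 1} → {1, 4}.
Read 'a': {1, 4} → {0, 1}.
Read 'b': {0, 1} → {2}.
Read 'b': {2} → {4}.
That set has 1 state.

1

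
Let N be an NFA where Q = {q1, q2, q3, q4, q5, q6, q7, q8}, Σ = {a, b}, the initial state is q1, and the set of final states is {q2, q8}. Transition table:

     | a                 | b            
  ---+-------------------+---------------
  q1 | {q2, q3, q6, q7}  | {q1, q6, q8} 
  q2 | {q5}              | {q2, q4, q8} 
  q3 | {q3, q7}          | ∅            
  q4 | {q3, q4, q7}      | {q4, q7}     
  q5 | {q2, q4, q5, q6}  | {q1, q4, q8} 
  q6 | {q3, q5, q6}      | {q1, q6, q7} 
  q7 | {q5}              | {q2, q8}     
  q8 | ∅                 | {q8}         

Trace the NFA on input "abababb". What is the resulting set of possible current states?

Start in {q1}.
Read 'a': q1→{q2, q3, q6, q7}; now {q2, q3, q6, q7}.
Read 'b': q2→{q2, q4, q8}, q3→∅, q6→{q1, q6, q7}, q7→{q2, q8}; now {q1, q2, q4, q6, q7, q8}.
Read 'a': q1→{q2, q3, q6, q7}, q2→{q5}, q4→{q3, q4, q7}, q6→{q3, q5, q6}, q7→{q5}, q8→∅; now {q2, q3, q4, q5, q6, q7}.
Read 'b': q2→{q2, q4, q8}, q3→∅, q4→{q4, q7}, q5→{q1, q4, q8}, q6→{q1, q6, q7}, q7→{q2, q8}; now {q1, q2, q4, q6, q7, q8}.
Read 'a': q1→{q2, q3, q6, q7}, q2→{q5}, q4→{q3, q4, q7}, q6→{q3, q5, q6}, q7→{q5}, q8→∅; now {q2, q3, q4, q5, q6, q7}.
Read 'b': q2→{q2, q4, q8}, q3→∅, q4→{q4, q7}, q5→{q1, q4, q8}, q6→{q1, q6, q7}, q7→{q2, q8}; now {q1, q2, q4, q6, q7, q8}.
Read 'b': q1→{q1, q6, q8}, q2→{q2, q4, q8}, q4→{q4, q7}, q6→{q1, q6, q7}, q7→{q2, q8}, q8→{q8}; now {q1, q2, q4, q6, q7, q8}.

{q1, q2, q4, q6, q7, q8}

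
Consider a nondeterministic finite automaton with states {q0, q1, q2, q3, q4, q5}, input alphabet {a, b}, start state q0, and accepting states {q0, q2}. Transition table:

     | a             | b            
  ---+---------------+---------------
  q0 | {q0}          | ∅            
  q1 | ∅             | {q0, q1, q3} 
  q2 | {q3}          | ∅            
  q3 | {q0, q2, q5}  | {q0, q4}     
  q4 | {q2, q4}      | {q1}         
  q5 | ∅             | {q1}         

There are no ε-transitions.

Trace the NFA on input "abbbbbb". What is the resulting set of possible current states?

∅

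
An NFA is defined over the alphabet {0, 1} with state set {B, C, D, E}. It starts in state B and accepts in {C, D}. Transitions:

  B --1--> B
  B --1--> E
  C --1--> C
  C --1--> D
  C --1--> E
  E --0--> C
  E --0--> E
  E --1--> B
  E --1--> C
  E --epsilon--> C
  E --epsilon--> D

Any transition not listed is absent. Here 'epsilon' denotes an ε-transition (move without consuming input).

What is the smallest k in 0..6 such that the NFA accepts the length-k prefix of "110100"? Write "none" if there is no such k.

Start in {B}.
Read '1': {B} → {B, C, D, E}.
None of the earlier sets intersect F, but {B, C, D, E} does.

1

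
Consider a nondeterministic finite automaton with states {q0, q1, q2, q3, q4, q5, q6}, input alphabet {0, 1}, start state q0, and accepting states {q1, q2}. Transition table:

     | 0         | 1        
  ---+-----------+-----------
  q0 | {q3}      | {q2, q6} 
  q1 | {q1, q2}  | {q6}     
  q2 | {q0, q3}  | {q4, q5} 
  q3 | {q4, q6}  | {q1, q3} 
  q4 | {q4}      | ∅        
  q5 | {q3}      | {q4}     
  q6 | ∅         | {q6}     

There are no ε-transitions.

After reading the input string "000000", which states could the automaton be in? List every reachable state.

Start in {q0}.
Read '0': {q0} → {q3}.
Read '0': {q3} → {q4, q6}.
Read '0': {q4, q6} → {q4}.
Read '0': {q4} → {q4}.
Read '0': {q4} → {q4}.
Read '0': {q4} → {q4}.

{q4}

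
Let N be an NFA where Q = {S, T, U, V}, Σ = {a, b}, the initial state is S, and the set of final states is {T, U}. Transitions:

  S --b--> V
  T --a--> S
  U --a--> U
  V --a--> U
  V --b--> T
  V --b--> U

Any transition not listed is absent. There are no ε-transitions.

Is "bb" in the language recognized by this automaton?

Yes

Start in {S}.
Read 'b': S→{V}; now {V}.
Read 'b': V→{T, U}; now {T, U}.
The final set {T, U} contains the accepting states T, U.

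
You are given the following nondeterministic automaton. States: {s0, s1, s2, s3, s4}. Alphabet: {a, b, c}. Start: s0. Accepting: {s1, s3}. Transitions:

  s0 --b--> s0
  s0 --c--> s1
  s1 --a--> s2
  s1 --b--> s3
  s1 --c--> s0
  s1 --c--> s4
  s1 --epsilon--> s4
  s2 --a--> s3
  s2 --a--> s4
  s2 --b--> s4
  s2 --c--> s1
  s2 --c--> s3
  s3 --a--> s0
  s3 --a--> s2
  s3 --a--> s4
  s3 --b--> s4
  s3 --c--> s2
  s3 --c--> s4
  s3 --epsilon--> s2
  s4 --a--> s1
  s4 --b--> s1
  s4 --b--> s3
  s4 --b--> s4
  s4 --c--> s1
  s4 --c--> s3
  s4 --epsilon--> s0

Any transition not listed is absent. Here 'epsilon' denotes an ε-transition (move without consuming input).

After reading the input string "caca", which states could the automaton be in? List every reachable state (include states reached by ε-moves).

{s0, s1, s2, s3, s4}

Start in {s0}.
Read 'c': s0→{s1}; union {s1}; ε-closure = {s0, s1, s4}.
Read 'a': s0→∅, s1→{s2}, s4→{s1}; union {s1, s2}; ε-closure = {s0, s1, s2, s4}.
Read 'c': s0→{s1}, s1→{s0, s4}, s2→{s1, s3}, s4→{s1, s3}; union {s0, s1, s3, s4}; ε-closure = {s0, s1, s2, s3, s4}.
Read 'a': s0→∅, s1→{s2}, s2→{s3, s4}, s3→{s0, s2, s4}, s4→{s1}; now {s0, s1, s2, s3, s4}.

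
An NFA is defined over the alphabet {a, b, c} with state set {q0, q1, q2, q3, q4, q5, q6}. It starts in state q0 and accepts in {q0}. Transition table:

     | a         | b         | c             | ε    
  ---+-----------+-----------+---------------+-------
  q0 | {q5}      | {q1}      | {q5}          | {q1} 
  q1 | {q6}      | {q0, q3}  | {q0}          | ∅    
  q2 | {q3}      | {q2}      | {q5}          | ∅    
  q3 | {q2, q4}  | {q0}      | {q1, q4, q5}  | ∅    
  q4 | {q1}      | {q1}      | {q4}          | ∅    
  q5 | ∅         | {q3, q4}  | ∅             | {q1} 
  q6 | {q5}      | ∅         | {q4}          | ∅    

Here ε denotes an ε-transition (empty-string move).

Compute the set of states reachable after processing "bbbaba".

Start: ε-closure({q0}) = {q0, q1}.
Read 'b': {q0, q1} → {q0, q1, q3}.
Read 'b': {q0, q1, q3} → {q0, q1, q3}.
Read 'b': {q0, q1, q3} → {q0, q1, q3}.
Read 'a': {q0, q1, q3} → {q1, q2, q4, q5, q6}.
Read 'b': {q1, q2, q4, q5, q6} → {q0, q1, q2, q3, q4}.
Read 'a': {q0, q1, q2, q3, q4} → {q1, q2, q3, q4, q5, q6}.

{q1, q2, q3, q4, q5, q6}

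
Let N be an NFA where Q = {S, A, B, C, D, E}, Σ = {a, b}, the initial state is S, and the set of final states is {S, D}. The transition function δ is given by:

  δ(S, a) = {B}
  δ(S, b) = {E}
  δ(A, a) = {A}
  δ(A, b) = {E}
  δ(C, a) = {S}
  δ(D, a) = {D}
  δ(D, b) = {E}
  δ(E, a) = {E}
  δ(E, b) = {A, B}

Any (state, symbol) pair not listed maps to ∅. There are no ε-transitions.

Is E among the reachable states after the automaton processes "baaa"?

Yes

Start in {S}.
Read 'b': {S} → {E}.
Read 'a': {E} → {E}.
Read 'a': {E} → {E}.
Read 'a': {E} → {E}.
State E is in {E}.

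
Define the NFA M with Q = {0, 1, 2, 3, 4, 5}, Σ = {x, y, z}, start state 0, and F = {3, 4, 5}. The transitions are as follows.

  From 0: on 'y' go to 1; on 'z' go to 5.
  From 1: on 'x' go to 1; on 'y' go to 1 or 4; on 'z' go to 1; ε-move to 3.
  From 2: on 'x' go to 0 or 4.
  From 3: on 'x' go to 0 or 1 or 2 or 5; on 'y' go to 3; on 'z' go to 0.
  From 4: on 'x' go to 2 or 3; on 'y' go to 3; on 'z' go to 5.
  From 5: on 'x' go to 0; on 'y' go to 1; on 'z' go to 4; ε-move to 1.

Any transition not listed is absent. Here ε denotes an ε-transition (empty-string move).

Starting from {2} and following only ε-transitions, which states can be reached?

{2}

Begin with {2}.
No ε-moves leave this set, so the closure equals the set itself.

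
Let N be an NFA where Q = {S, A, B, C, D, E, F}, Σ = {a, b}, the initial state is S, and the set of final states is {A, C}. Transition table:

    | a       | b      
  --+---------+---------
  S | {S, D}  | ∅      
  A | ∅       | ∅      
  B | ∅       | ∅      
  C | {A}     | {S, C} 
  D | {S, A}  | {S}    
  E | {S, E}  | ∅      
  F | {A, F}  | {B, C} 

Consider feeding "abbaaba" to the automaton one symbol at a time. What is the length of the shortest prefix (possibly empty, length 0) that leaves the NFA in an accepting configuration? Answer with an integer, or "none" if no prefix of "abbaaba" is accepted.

Start in {S}.
Read 'a': S→{S, D}; now {S, D}.
Read 'b': S→∅, D→{S}; now {S}.
Read 'b': S→∅; now ∅.
The set is empty and remains empty for the remaining 4 symbols.
No reachable set along the way intersects F.

none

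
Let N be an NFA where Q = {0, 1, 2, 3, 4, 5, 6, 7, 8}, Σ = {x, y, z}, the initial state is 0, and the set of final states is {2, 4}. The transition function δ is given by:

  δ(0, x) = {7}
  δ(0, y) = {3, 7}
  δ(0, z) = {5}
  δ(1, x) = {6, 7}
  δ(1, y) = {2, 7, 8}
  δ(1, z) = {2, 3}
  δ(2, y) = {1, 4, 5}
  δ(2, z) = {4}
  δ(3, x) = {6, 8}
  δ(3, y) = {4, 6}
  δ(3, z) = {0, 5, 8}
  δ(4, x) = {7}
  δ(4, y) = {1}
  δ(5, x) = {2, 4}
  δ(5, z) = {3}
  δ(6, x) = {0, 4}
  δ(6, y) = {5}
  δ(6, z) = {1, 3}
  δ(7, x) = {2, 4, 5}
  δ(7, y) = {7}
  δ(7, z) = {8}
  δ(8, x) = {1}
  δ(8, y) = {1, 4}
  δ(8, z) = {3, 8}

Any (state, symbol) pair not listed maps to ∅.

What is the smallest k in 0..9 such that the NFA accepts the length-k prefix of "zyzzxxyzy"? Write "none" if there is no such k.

Start in {0}.
Read 'z': {0} → {5}.
Read 'y': {5} → ∅.
The set is empty and remains empty for the remaining 7 symbols.
No reachable set along the way intersects F.

none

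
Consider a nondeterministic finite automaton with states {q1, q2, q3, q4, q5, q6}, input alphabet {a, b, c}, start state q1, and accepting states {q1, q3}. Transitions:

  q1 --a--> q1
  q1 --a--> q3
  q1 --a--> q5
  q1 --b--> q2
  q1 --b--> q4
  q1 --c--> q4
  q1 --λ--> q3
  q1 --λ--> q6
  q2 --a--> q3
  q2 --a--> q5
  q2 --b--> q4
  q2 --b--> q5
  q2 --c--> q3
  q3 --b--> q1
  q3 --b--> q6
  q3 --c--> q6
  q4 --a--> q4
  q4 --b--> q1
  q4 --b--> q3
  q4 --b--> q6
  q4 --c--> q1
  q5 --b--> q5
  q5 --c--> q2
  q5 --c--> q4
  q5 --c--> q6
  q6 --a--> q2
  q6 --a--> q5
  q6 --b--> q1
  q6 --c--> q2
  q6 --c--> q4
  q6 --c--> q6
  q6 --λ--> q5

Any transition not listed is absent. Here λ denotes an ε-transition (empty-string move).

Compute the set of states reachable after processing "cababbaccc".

Start: ε-closure({q1}) = {q1, q3, q5, q6}.
Read 'c': {q1, q3, q5, q6} → {q2, q4, q5, q6}.
Read 'a': {q2, q4, q5, q6} → {q2, q3, q4, q5}.
Read 'b': {q2, q3, q4, q5} → {q1, q3, q4, q5, q6}.
Read 'a': {q1, q3, q4, q5, q6} → {q1, q2, q3, q4, q5, q6}.
Read 'b': {q1, q2, q3, q4, q5, q6} → {q1, q2, q3, q4, q5, q6}.
Read 'b': {q1, q2, q3, q4, q5, q6} → {q1, q2, q3, q4, q5, q6}.
Read 'a': {q1, q2, q3, q4, q5, q6} → {q1, q2, q3, q4, q5, q6}.
Read 'c': {q1, q2, q3, q4, q5, q6} → {q1, q2, q3, q4, q5, q6}.
Read 'c': {q1, q2, q3, q4, q5, q6} → {q1, q2, q3, q4, q5, q6}.
Read 'c': {q1, q2, q3, q4, q5, q6} → {q1, q2, q3, q4, q5, q6}.

{q1, q2, q3, q4, q5, q6}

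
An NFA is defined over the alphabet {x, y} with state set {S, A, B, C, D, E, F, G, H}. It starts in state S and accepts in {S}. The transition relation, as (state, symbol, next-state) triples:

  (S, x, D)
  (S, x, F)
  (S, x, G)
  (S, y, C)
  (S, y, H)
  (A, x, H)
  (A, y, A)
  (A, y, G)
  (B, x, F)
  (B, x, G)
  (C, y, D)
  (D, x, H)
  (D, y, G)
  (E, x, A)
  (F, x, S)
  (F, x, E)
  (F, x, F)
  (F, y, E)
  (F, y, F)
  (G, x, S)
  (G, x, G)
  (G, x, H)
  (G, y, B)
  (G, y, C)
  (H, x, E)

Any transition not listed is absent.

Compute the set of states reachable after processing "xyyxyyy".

{A, B, C, D, E, F, G}

Start in {S}.
Read 'x': {S} → {D, F, G}.
Read 'y': {D, F, G} → {B, C, E, F, G}.
Read 'y': {B, C, E, F, G} → {B, C, D, E, F}.
Read 'x': {B, C, D, E, F} → {S, A, E, F, G, H}.
Read 'y': {S, A, E, F, G, H} → {A, B, C, E, F, G, H}.
Read 'y': {A, B, C, E, F, G, H} → {A, B, C, D, E, F, G}.
Read 'y': {A, B, C, D, E, F, G} → {A, B, C, D, E, F, G}.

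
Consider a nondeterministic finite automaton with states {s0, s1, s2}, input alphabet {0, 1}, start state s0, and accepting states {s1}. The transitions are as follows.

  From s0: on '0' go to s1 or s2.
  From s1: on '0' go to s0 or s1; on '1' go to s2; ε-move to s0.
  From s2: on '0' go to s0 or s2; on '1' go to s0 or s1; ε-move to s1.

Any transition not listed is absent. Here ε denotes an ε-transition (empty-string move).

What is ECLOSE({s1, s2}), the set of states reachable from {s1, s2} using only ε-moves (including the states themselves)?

{s0, s1, s2}

Begin with {s1, s2}.
ε-move s1 → s0; add s0.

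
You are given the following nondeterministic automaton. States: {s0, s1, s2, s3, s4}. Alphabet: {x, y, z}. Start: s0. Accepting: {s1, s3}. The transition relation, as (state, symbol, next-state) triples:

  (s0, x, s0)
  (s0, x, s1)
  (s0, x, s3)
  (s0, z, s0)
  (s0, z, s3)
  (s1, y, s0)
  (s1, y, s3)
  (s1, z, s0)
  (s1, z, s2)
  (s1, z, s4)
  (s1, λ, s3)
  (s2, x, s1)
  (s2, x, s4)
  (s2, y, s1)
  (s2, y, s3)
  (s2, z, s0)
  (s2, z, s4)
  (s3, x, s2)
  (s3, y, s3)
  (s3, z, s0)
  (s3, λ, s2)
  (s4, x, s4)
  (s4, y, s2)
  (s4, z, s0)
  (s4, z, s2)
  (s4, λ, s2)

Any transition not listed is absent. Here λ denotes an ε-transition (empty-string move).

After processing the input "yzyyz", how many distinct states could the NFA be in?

Start in {s0}.
Read 'y': {s0} → ∅.
The set is empty and remains empty for the remaining 4 symbols.
That set has 0 states.

0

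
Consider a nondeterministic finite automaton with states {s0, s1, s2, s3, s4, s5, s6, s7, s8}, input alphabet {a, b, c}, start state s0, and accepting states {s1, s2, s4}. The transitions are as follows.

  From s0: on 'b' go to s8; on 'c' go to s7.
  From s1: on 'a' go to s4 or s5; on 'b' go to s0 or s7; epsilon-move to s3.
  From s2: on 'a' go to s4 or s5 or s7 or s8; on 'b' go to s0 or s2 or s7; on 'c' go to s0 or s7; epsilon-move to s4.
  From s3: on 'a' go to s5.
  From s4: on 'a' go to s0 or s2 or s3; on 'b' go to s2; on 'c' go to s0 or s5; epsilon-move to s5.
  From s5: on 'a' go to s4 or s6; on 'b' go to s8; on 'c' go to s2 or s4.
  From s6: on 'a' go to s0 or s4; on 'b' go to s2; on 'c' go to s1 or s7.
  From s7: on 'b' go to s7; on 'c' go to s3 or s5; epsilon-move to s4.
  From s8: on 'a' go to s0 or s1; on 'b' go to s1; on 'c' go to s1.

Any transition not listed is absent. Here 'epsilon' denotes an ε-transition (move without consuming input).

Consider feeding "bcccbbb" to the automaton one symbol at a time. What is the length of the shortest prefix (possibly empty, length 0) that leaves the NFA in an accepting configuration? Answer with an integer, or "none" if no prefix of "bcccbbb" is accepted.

2

Start in {s0}.
Read 'b': {s0} → {s8}.
Read 'c': {s8} → {s1, s3}.
None of the earlier sets intersect F, but {s1, s3} does.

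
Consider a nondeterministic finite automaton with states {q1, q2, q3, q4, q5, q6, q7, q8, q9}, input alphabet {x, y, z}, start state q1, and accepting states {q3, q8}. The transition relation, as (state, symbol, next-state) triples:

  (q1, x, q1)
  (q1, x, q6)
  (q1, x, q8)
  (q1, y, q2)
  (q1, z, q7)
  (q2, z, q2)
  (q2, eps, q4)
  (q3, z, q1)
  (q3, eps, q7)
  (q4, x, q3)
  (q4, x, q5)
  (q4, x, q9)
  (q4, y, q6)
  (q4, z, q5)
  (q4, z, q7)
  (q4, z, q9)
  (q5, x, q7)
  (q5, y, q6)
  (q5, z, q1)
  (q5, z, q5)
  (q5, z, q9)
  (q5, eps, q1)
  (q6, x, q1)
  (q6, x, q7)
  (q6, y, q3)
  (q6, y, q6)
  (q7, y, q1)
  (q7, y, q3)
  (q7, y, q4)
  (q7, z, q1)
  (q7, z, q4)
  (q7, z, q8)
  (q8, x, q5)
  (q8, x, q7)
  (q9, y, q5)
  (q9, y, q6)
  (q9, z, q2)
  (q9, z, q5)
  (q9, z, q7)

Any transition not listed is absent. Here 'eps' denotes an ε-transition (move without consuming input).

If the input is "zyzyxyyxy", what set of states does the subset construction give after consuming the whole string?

{q1, q2, q3, q4, q5, q6, q7}

Start in {q1}.
Read 'z': {q1} → {q7}.
Read 'y': {q7} → {q1, q3, q4, q7}.
Read 'z': {q1, q3, q4, q7} → {q1, q4, q5, q7, q8, q9}.
Read 'y': {q1, q4, q5, q7, q8, q9} → {q1, q2, q3, q4, q5, q6, q7}.
Read 'x': {q1, q2, q3, q4, q5, q6, q7} → {q1, q3, q5, q6, q7, q8, q9}.
Read 'y': {q1, q3, q5, q6, q7, q8, q9} → {q1, q2, q3, q4, q5, q6, q7}.
Read 'y': {q1, q2, q3, q4, q5, q6, q7} → {q1, q2, q3, q4, q6, q7}.
Read 'x': {q1, q2, q3, q4, q6, q7} → {q1, q3, q5, q6, q7, q8, q9}.
Read 'y': {q1, q3, q5, q6, q7, q8, q9} → {q1, q2, q3, q4, q5, q6, q7}.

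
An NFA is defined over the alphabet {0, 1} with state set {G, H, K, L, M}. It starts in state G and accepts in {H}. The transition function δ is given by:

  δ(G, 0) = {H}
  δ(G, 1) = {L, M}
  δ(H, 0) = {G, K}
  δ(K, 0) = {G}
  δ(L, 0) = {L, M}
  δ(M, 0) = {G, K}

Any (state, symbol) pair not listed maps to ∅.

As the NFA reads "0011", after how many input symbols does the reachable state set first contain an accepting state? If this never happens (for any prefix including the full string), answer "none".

1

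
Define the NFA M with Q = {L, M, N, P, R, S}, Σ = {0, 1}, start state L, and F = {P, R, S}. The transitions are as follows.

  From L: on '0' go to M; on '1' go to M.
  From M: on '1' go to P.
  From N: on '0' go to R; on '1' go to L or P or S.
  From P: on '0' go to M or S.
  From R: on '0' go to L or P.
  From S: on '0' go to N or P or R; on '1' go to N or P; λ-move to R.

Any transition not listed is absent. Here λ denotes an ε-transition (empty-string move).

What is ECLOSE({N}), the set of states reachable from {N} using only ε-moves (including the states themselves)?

Begin with {N}.
No ε-moves leave this set, so the closure equals the set itself.

{N}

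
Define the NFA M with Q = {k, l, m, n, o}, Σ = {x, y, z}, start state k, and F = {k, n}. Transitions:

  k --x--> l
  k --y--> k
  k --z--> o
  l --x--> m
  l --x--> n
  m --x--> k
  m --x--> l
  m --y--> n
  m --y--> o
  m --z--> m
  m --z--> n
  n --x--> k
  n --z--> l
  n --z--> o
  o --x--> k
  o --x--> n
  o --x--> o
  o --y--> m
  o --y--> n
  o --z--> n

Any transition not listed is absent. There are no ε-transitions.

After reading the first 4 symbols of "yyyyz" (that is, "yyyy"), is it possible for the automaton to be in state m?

Start in {k}.
Read 'y': k→{k}; now {k}.
Read 'y': k→{k}; now {k}.
Read 'y': k→{k}; now {k}.
Read 'y': k→{k}; now {k}.
State m is not in {k}.

No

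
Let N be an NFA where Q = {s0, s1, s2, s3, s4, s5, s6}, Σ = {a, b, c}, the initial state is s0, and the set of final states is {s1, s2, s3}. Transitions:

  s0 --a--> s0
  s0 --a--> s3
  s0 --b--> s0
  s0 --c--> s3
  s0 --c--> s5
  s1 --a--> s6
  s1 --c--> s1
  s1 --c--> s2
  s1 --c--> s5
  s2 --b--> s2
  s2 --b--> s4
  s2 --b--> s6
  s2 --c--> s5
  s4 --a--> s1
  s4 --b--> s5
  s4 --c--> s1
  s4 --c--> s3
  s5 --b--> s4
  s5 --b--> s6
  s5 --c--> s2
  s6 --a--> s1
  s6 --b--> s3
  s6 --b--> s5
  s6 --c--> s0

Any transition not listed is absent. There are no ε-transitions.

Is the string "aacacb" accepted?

No

Start in {s0}.
Read 'a': {s0} → {s0, s3}.
Read 'a': {s0, s3} → {s0, s3}.
Read 'c': {s0, s3} → {s3, s5}.
Read 'a': {s3, s5} → ∅.
The set is empty and remains empty for the remaining 2 symbols.
The final set ∅ contains no accepting state.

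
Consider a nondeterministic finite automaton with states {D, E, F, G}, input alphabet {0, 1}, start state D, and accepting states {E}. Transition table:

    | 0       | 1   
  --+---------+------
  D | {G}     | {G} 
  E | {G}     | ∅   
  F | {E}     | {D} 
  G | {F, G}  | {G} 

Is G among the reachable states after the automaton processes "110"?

Yes

Start in {D}.
Read '1': D→{G}; now {G}.
Read '1': G→{G}; now {G}.
Read '0': G→{F, G}; now {F, G}.
State G is in {F, G}.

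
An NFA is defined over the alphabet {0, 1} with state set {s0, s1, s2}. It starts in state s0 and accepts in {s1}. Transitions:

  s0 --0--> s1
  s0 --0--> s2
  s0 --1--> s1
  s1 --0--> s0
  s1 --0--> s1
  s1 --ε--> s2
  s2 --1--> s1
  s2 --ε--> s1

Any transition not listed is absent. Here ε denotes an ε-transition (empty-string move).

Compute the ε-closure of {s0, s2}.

{s0, s1, s2}

Begin with {s0, s2}.
ε-move s2 → s1; add s1.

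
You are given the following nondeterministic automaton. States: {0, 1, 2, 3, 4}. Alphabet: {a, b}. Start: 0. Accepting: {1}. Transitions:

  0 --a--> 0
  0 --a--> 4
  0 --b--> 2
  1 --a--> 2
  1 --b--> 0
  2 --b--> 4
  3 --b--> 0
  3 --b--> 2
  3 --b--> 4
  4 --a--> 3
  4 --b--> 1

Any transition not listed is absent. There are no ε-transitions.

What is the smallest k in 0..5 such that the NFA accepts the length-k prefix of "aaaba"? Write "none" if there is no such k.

Start in {0}.
Read 'a': 0→{0, 4}; now {0, 4}.
Read 'a': 0→{0, 4}, 4→{3}; now {0, 3, 4}.
Read 'a': 0→{0, 4}, 3→∅, 4→{3}; now {0, 3, 4}.
Read 'b': 0→{2}, 3→{0, 2, 4}, 4→{1}; now {0, 1, 2, 4}.
None of the earlier sets intersect F, but {0, 1, 2, 4} does.

4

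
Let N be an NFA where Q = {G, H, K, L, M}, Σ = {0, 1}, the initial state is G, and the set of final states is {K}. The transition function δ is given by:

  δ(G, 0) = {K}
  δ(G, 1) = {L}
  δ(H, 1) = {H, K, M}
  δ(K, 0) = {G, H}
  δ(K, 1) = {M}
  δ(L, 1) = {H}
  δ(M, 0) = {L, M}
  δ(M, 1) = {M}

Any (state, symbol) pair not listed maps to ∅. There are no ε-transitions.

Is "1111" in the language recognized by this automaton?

Start in {G}.
Read '1': {G} → {L}.
Read '1': {L} → {H}.
Read '1': {H} → {H, K, M}.
Read '1': {H, K, M} → {H, K, M}.
The final set {H, K, M} contains the accepting state K.

Yes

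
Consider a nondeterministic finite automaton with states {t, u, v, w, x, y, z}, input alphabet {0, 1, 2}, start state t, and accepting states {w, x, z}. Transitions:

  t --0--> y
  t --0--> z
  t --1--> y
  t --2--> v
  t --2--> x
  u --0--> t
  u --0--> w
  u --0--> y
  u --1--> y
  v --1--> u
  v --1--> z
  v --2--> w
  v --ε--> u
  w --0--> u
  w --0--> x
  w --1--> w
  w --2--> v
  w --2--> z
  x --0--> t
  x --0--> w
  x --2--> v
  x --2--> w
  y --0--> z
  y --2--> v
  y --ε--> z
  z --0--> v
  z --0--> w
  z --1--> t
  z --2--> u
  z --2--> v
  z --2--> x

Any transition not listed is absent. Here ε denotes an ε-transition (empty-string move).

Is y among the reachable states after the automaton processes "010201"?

Start in {t}.
Read '0': {t} → {y, z}.
Read '1': {y, z} → {t}.
Read '0': {t} → {y, z}.
Read '2': {y, z} → {u, v, x}.
Read '0': {u, v, x} → {t, w, y, z}.
Read '1': {t, w, y, z} → {t, w, y, z}.
State y is in {t, w, y, z}.

Yes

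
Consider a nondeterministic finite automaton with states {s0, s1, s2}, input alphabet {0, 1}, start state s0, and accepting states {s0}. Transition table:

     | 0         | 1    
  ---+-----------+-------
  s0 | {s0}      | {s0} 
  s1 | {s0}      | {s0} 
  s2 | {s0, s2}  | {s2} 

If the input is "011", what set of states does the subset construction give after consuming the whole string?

Start in {s0}.
Read '0': {s0} → {s0}.
Read '1': {s0} → {s0}.
Read '1': {s0} → {s0}.

{s0}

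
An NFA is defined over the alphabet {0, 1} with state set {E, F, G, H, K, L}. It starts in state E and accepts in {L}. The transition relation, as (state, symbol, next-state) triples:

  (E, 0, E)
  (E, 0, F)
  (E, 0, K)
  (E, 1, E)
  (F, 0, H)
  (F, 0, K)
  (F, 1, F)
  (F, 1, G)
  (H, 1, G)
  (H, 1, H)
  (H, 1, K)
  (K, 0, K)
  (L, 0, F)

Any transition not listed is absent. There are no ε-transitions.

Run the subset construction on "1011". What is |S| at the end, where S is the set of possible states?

3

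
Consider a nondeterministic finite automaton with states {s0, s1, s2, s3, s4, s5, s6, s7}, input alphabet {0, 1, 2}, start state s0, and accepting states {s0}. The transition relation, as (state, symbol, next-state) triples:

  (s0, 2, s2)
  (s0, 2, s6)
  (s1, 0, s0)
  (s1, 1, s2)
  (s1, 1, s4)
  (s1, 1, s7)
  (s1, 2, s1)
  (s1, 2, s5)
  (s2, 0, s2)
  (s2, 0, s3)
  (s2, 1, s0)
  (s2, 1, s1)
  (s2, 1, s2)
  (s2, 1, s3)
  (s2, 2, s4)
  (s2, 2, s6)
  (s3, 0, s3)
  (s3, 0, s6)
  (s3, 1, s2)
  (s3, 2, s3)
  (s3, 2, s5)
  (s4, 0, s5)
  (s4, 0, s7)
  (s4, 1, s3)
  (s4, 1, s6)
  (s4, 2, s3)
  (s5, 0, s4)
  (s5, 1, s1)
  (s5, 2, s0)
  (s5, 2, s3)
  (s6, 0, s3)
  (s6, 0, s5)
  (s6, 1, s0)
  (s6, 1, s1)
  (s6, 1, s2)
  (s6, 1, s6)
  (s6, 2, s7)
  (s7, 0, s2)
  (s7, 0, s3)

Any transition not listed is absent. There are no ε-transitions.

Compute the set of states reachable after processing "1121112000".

Start in {s0}.
Read '1': s0→∅; now ∅.
The set is empty and remains empty for the remaining 9 symbols.

∅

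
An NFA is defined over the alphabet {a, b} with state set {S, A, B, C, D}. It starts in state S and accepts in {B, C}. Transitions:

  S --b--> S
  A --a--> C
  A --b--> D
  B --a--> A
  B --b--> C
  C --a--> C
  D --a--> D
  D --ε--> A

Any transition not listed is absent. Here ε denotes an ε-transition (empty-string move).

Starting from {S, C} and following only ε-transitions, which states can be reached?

{S, C}

Begin with {S, C}.
No ε-moves leave this set, so the closure equals the set itself.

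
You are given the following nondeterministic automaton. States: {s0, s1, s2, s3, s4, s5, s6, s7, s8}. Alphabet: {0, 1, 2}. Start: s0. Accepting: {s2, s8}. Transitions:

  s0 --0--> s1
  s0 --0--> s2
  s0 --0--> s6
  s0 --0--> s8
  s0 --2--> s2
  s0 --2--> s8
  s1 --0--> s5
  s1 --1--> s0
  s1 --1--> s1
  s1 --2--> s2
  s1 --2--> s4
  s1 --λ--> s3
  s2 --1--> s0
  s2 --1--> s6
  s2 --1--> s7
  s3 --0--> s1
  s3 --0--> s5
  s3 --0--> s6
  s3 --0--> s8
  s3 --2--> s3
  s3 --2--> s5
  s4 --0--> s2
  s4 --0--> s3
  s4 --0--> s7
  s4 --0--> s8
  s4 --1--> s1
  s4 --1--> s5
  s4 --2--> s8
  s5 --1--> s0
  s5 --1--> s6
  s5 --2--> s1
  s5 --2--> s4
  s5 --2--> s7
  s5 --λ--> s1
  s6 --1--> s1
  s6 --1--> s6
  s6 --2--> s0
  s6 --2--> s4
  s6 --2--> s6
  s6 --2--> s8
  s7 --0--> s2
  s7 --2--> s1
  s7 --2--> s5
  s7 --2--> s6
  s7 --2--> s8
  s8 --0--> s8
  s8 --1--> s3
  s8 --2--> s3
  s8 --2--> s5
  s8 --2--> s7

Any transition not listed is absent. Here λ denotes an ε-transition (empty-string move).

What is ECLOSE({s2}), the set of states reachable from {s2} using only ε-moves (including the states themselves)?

{s2}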